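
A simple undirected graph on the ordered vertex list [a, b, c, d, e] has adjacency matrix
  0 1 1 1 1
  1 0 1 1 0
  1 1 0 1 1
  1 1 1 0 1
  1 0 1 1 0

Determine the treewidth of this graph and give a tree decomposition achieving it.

Each bag holds 4 vertices, so the decomposition has width 3, which upper-bounds the treewidth. On the other hand G contains the 4-clique {a, c, d, e}. A clique must lie in a single bag of any decomposition, so no decomposition can have width below 3. Combining the bounds, tw(G) = 3.

Treewidth 3.
One optimal decomposition is:
Bags: B1 = {a, c, d, e}  B2 = {a, b, c, d}
Tree: B1–B2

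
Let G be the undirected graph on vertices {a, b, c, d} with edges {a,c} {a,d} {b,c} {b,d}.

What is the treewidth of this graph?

A width-2 tree decomposition is:
Bags: B1 = {a, c, d}  B2 = {b, c, d}
Tree: B1–B2
Each bag holds 3 vertices, so the decomposition has width 2, which upper-bounds the treewidth. The edges c–a–d–b–c form a cycle, so G is not a tree and its treewidth is at least 2. The upper and lower bounds meet at 2, so that is the treewidth.

2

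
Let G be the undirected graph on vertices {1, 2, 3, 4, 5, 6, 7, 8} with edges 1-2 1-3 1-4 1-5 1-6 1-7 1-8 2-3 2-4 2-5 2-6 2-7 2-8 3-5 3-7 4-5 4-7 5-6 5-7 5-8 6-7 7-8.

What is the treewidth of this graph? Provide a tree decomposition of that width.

Every bag has size at most 5, so the width is 5 − 1 = 4 and tw(G) ≤ 4. Conversely, {1, 2, 5, 7, 8} is a clique of size 5, and the vertices of any clique must share a bag in every tree decomposition; so some bag has ≥ 5 vertices and tw(G) ≥ 4. Combining the bounds, tw(G) = 4.

Treewidth 4.
One optimal decomposition is:
Bags: B1 = {1, 2, 3, 5, 7}  B2 = {1, 2, 5, 6, 7}  B3 = {1, 2, 5, 7, 8}  B4 = {1, 2, 4, 5, 7}
Tree: B1–B2, B2–B3, B1–B4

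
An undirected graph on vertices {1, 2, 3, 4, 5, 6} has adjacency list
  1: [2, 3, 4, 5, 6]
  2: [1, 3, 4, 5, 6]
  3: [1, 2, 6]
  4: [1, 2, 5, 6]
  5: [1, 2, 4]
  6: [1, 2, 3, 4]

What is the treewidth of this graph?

3

A width-3 tree decomposition is:
Bags: B1 = {1, 2, 4, 6}  B2 = {1, 2, 3, 6}  B3 = {1, 2, 4, 5}
Tree: B1–B2, B1–B3
Each bag holds 4 vertices, so the decomposition has width 3, which upper-bounds the treewidth. On the other hand G contains the 4-clique {1, 2, 3, 6}. A clique must lie in a single bag of any decomposition, so no decomposition can have width below 3. The upper and lower bounds meet at 3, so that is the treewidth.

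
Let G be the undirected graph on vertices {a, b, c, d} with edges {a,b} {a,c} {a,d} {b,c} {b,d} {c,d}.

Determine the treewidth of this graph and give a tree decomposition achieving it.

Treewidth 3.
One such decomposition:
Bags: B1 = {a, b, c, d}
Tree: (single bag)

With just one bag of size 4, the width is 4 − 1 = 3, so tw(G) ≤ 3. For the lower bound, the 4 vertices {a, b, c, d} are pairwise adjacent, and any tree decomposition puts a clique entirely inside one bag — forcing width ≥ 3. Therefore the treewidth is 3.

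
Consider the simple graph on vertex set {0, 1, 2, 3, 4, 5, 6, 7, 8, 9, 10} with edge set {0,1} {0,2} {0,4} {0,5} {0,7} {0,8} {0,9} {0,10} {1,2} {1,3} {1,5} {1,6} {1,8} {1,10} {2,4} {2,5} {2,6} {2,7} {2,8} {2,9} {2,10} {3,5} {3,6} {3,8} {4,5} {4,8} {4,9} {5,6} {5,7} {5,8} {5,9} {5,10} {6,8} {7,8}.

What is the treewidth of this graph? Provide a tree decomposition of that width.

Treewidth 4.
One such decomposition:
Bags: B1 = {0, 1, 2, 5, 8}  B2 = {0, 2, 5, 7, 8}  B3 = {0, 2, 4, 5, 8}  B4 = {1, 2, 5, 6, 8}  B5 = {0, 1, 2, 5, 10}  B6 = {0, 2, 4, 5, 9}  B7 = {1, 3, 5, 6, 8}
Tree: B1–B2, B2–B3, B1–B4, B1–B5, B3–B6, B4–B7

Every bag has size at most 5, so the width is 5 − 1 = 4 and tw(G) ≤ 4. For the lower bound, the 5 vertices {0, 1, 2, 5, 8} are pairwise adjacent, and any tree decomposition puts a clique entirely inside one bag — forcing width ≥ 4. Combining the bounds, tw(G) = 4.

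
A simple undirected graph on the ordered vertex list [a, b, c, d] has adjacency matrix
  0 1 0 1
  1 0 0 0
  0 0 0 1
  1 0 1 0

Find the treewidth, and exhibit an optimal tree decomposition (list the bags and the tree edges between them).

Every bag has size at most 2, so the width is 2 − 1 = 1 and tw(G) ≤ 1. Since G has at least one edge (e.g. b–a), it is not an edgeless graph, so tw(G) ≥ 1. Therefore the treewidth is 1.

Treewidth 1.
One such decomposition:
Bags: B1 = {a, b}  B2 = {a, d}  B3 = {c, d}
Tree: B1–B2, B2–B3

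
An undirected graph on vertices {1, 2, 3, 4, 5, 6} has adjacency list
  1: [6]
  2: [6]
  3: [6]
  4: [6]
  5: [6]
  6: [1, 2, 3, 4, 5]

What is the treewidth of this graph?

1

A width-1 tree decomposition is:
Bags: B1 = {2, 6}  B2 = {4, 6}  B3 = {1, 6}  B4 = {3, 6}  B5 = {5, 6}
Tree: B1–B2, B1–B3, B1–B4, B3–B5
Each bag holds 2 vertices, so the decomposition has width 1, which upper-bounds the treewidth. Any graph with an edge has treewidth ≥ 1, and G has the edge 2–6. Hence tw(G) = 1 exactly.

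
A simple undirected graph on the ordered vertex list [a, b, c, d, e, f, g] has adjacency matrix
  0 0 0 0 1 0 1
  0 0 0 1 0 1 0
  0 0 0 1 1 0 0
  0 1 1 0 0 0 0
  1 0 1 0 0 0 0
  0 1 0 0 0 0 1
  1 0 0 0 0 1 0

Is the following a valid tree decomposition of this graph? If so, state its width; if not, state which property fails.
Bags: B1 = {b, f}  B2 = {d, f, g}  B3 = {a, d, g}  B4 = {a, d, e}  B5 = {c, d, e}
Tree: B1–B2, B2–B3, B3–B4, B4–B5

No — edge (d,b) lies in no bag.

A tree decomposition must satisfy three properties: every vertex lies in some bag; for every edge, both endpoints lie together in some bag; and for every vertex, the bags containing it form a connected subtree. Here edge (d,b) lies in no bag, so the decomposition is invalid.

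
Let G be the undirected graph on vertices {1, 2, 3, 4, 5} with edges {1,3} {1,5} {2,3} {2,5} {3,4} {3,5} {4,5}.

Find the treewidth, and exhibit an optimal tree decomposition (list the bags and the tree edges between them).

Treewidth 2.
One optimal decomposition is:
Bags: B1 = {2, 3, 5}  B2 = {1, 3, 5}  B3 = {3, 4, 5}
Tree: B1–B2, B2–B3

The largest bag has 3 vertices, giving width 2; this decomposition certifies tw(G) ≤ 2. Conversely, {1, 3, 5} is a clique of size 3, and the vertices of any clique must share a bag in every tree decomposition; so some bag has ≥ 3 vertices and tw(G) ≥ 2. Therefore the treewidth is 2.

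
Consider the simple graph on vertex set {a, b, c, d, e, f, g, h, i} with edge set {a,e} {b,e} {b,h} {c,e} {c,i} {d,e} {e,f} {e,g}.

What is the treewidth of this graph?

A width-1 tree decomposition is:
Bags: B1 = {e, g}  B2 = {b, e}  B3 = {a, e}  B4 = {c, e}  B5 = {d, e}  B6 = {e, f}  B7 = {c, i}  B8 = {b, h}
Tree: B1–B2, B1–B3, B1–B4, B1–B5, B3–B6, B4–B7, B2–B8
Each bag holds 2 vertices, so the decomposition has width 1, which upper-bounds the treewidth. G has an edge, so its treewidth is at least 1. Hence tw(G) = 1 exactly.

1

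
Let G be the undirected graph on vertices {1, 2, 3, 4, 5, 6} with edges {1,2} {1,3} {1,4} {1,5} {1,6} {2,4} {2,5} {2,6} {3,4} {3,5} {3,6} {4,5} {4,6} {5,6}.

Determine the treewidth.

A width-4 tree decomposition is:
Bags: B1 = {1, 2, 4, 5, 6}  B2 = {1, 3, 4, 5, 6}
Tree: B1–B2
The largest bag has 5 vertices, giving width 4; this decomposition certifies tw(G) ≤ 4. For the lower bound, the 5 vertices {1, 2, 4, 5, 6} are pairwise adjacent, and any tree decomposition puts a clique entirely inside one bag — forcing width ≥ 4. Therefore the treewidth is 4.

4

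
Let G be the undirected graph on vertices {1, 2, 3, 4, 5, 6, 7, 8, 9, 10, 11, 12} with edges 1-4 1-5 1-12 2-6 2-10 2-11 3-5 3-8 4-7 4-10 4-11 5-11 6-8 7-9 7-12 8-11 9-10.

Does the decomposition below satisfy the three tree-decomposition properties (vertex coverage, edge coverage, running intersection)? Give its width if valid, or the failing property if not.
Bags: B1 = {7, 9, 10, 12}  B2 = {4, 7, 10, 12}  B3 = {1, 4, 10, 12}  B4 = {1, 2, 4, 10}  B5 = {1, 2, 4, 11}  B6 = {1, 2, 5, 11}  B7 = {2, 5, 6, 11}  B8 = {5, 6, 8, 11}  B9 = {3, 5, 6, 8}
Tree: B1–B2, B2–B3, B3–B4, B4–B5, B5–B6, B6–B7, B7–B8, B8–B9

Yes; width 3.

Every vertex of G appears in some bag (union = {1, 2, 3, 4, 5, 6, 7, 8, 9, 10, 11, 12}); every edge is covered by a bag; and for each vertex v the set of bags containing v is connected in the bag tree. The decomposition is therefore valid. The largest bag has 4 vertices, so the width is 3.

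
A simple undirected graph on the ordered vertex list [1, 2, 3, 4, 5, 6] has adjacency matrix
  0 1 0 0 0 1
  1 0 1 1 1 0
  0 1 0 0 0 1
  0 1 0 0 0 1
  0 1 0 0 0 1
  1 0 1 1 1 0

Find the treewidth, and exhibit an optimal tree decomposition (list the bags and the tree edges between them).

The largest bag has 3 vertices, giving width 2; this decomposition certifies tw(G) ≤ 2. The edges 6–3–2–4–6 form a cycle, so G is not a tree and its treewidth is at least 2. Therefore the treewidth is 2.

Treewidth 2.
Bags: B1 = {2, 3, 6}  B2 = {2, 4, 6}  B3 = {1, 2, 6}  B4 = {2, 5, 6}
Tree: B1–B2, B2–B3, B3–B4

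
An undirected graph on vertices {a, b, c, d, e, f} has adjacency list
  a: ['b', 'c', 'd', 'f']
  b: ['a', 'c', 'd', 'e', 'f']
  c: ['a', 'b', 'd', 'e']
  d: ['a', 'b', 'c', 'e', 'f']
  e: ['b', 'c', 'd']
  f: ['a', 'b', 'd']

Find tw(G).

3

A width-3 tree decomposition is:
Bags: B1 = {a, b, d, f}  B2 = {a, b, c, d}  B3 = {b, c, d, e}
Tree: B1–B2, B2–B3
Each bag holds 4 vertices, so the decomposition has width 3, which upper-bounds the treewidth. On the other hand G contains the 4-clique {b, c, d, e}. A clique must lie in a single bag of any decomposition, so no decomposition can have width below 3. Hence tw(G) = 3 exactly.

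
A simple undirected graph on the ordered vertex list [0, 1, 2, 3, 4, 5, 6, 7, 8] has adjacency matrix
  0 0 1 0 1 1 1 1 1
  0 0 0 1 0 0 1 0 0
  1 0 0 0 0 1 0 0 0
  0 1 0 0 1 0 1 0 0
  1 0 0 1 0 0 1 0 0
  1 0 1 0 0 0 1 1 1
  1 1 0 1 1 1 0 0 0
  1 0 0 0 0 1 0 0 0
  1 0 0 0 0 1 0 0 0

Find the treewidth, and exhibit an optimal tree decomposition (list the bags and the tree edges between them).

Each bag holds 3 vertices, so the decomposition has width 2, which upper-bounds the treewidth. Conversely, {0, 4, 6} is a clique of size 3, and the vertices of any clique must share a bag in every tree decomposition; so some bag has ≥ 3 vertices and tw(G) ≥ 2. The upper and lower bounds meet at 2, so that is the treewidth.

Treewidth 2.
One optimal decomposition is:
Bags: B1 = {0, 5, 8}  B2 = {0, 5, 6}  B3 = {0, 4, 6}  B4 = {0, 2, 5}  B5 = {0, 5, 7}  B6 = {3, 4, 6}  B7 = {1, 3, 6}
Tree: B1–B2, B2–B3, B1–B4, B2–B5, B3–B6, B6–B7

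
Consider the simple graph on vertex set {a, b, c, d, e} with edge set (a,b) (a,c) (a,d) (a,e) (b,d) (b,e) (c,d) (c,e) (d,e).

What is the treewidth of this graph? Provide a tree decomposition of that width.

Treewidth 3.
One optimal decomposition is:
Bags: B1 = {a, b, d, e}  B2 = {a, c, d, e}
Tree: B1–B2

Each bag holds 4 vertices, so the decomposition has width 3, which upper-bounds the treewidth. For the lower bound, the 4 vertices {a, c, d, e} are pairwise adjacent, and any tree decomposition puts a clique entirely inside one bag — forcing width ≥ 3. Hence tw(G) = 3 exactly.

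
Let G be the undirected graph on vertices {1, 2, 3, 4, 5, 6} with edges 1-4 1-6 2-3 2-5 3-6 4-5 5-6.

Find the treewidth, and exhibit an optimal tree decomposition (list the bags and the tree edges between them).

Treewidth 2.
One such decomposition:
Bags: B1 = {2, 3, 5}  B2 = {3, 5, 6}  B3 = {4, 5, 6}  B4 = {1, 4, 6}
Tree: B1–B2, B2–B3, B3–B4

The largest bag has 3 vertices, giving width 2; this decomposition certifies tw(G) ≤ 2. For the lower bound, G contains the cycle 2–3–6–5–2, so G is not a forest; only forests have treewidth ≤ 1, hence tw(G) ≥ 2. The upper and lower bounds meet at 2, so that is the treewidth.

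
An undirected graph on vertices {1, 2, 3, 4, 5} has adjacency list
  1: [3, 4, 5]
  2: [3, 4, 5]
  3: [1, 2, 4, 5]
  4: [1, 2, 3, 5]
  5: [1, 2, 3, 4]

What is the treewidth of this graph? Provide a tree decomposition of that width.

Each bag holds 4 vertices, so the decomposition has width 3, which upper-bounds the treewidth. For the lower bound, the 4 vertices {1, 3, 4, 5} are pairwise adjacent, and any tree decomposition puts a clique entirely inside one bag — forcing width ≥ 3. The upper and lower bounds meet at 3, so that is the treewidth.

Treewidth 3.
One optimal decomposition is:
Bags: B1 = {1, 3, 4, 5}  B2 = {2, 3, 4, 5}
Tree: B1–B2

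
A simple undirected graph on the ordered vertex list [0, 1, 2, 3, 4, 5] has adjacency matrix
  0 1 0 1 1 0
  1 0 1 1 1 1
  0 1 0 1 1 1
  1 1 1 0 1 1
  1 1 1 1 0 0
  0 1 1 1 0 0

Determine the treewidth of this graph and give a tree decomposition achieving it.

Treewidth 3.
One such decomposition:
Bags: B1 = {1, 2, 3, 5}  B2 = {1, 2, 3, 4}  B3 = {0, 1, 3, 4}
Tree: B1–B2, B2–B3

The largest bag has 4 vertices, giving width 3; this decomposition certifies tw(G) ≤ 3. On the other hand G contains the 4-clique {0, 1, 3, 4}. A clique must lie in a single bag of any decomposition, so no decomposition can have width below 3. Hence tw(G) = 3 exactly.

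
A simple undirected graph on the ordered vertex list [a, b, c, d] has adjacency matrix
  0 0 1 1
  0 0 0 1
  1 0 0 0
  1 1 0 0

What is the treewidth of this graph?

A width-1 tree decomposition is:
Bags: B1 = {a, c}  B2 = {a, d}  B3 = {b, d}
Tree: B1–B2, B2–B3
Each bag holds 2 vertices, so the decomposition has width 1, which upper-bounds the treewidth. Since G has at least one edge (e.g. c–a), it is not an edgeless graph, so tw(G) ≥ 1. The upper and lower bounds meet at 1, so that is the treewidth.

1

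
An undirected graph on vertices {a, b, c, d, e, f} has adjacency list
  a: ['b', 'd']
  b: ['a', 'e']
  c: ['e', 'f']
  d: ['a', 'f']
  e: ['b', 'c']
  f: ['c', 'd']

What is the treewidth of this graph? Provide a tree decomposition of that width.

Treewidth 2.
One optimal decomposition is:
Bags: B1 = {c, d, f}  B2 = {c, d, e}  B3 = {b, d, e}  B4 = {a, b, d}
Tree: B1–B2, B2–B3, B3–B4

The largest bag has 3 vertices, giving width 2; this decomposition certifies tw(G) ≤ 2. The edges d–f–c–e–b–a–d form a cycle, so G is not a tree and its treewidth is at least 2. The upper and lower bounds meet at 2, so that is the treewidth.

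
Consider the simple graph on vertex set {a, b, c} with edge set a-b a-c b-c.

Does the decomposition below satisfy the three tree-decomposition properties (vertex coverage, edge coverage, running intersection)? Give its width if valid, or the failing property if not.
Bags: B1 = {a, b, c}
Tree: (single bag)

Every vertex of G appears in some bag (union = {a, b, c}); every edge is covered by a bag; and for each vertex v the set of bags containing v is connected in the bag tree. The decomposition is therefore valid. The largest bag has 3 vertices, so the width is 2.

Yes; width 2.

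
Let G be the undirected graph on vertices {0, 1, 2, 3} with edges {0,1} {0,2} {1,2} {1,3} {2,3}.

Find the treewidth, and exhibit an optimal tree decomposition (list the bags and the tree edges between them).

Every bag has size at most 3, so the width is 3 − 1 = 2 and tw(G) ≤ 2. Conversely, {0, 1, 2} is a clique of size 3, and the vertices of any clique must share a bag in every tree decomposition; so some bag has ≥ 3 vertices and tw(G) ≥ 2. Hence tw(G) = 2 exactly.

Treewidth 2.
One optimal decomposition is:
Bags: B1 = {0, 1, 2}  B2 = {1, 2, 3}
Tree: B1–B2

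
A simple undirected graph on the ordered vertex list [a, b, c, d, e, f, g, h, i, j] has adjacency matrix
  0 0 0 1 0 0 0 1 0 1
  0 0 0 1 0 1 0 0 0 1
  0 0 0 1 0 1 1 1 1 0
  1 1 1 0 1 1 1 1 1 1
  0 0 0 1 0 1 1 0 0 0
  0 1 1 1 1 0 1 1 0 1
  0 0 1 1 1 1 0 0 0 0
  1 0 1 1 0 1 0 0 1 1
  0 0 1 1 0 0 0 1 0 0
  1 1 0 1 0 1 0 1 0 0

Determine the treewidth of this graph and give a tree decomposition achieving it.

Every bag has size at most 4, so the width is 4 − 1 = 3 and tw(G) ≤ 3. Conversely, {a, d, h, j} is a clique of size 4, and the vertices of any clique must share a bag in every tree decomposition; so some bag has ≥ 4 vertices and tw(G) ≥ 3. The upper and lower bounds meet at 3, so that is the treewidth.

Treewidth 3.
One optimal decomposition is:
Bags: B1 = {c, d, f, g}  B2 = {d, e, f, g}  B3 = {c, d, f, h}  B4 = {d, f, h, j}  B5 = {c, d, h, i}  B6 = {b, d, f, j}  B7 = {a, d, h, j}
Tree: B1–B2, B1–B3, B3–B4, B3–B5, B4–B6, B4–B7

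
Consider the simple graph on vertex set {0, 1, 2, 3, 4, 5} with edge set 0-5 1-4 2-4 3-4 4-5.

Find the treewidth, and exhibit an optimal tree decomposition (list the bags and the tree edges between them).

The largest bag has 2 vertices, giving width 1; this decomposition certifies tw(G) ≤ 1. Any graph with an edge has treewidth ≥ 1, and G has the edge 4–5. Hence tw(G) = 1 exactly.

Treewidth 1.
One such decomposition:
Bags: B1 = {4, 5}  B2 = {3, 4}  B3 = {2, 4}  B4 = {0, 5}  B5 = {1, 4}
Tree: B1–B2, B1–B3, B1–B4, B2–B5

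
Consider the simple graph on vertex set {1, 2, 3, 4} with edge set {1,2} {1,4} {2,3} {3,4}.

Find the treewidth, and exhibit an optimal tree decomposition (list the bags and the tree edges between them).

Each bag holds 3 vertices, so the decomposition has width 2, which upper-bounds the treewidth. For the lower bound, G contains the cycle 1–4–3–2–1, so G is not a forest; only forests have treewidth ≤ 1, hence tw(G) ≥ 2. Therefore the treewidth is 2.

Treewidth 2.
One optimal decomposition is:
Bags: B1 = {1, 3, 4}  B2 = {1, 2, 3}
Tree: B1–B2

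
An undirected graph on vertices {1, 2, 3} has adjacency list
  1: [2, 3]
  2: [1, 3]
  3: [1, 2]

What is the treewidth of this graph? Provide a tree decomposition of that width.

A single bag containing all 3 vertices is trivially a valid decomposition of width 2. Conversely, {1, 2, 3} is a clique of size 3, and the vertices of any clique must share a bag in every tree decomposition; so some bag has ≥ 3 vertices and tw(G) ≥ 2. The upper and lower bounds meet at 2, so that is the treewidth.

Treewidth 2.
Bags: B1 = {1, 2, 3}
Tree: (single bag)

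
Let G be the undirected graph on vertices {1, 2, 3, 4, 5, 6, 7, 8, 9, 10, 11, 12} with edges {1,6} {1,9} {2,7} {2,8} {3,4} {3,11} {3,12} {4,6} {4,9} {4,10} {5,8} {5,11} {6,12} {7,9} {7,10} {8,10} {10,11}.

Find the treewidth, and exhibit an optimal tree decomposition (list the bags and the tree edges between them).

Each bag holds 4 vertices, so the decomposition has width 3, which upper-bounds the treewidth. For the lower bound: the 4 vertex sets {2,5,8}, {11}, {10}, {3,4,7,9} are disjoint, each induces a connected subgraph, and every pair is joined by at least one edge of G. Contracting each set to a single vertex therefore yields K_{4} as a minor, and since treewidth is minor-monotone, tw(G) ≥ tw(K_{4}) = 3. Therefore the treewidth is 3.

Treewidth 3.
Bags: B1 = {2, 5, 8, 11}  B2 = {2, 8, 10, 11}  B3 = {2, 7, 10, 11}  B4 = {3, 7, 10, 11}  B5 = {3, 4, 7, 10}  B6 = {3, 4, 7, 9}  B7 = {3, 4, 9, 12}  B8 = {4, 6, 9, 12}  B9 = {1, 6, 9, 12}
Tree: B1–B2, B2–B3, B3–B4, B4–B5, B5–B6, B6–B7, B7–B8, B8–B9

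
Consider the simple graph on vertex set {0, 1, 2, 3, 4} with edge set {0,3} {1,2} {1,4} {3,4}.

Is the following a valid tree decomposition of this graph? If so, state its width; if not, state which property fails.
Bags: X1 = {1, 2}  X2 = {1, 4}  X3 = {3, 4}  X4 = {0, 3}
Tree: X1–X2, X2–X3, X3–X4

Checking the three conditions: (i) the bags cover all of {0, 1, 2, 3, 4}; (ii) for each edge, some bag contains both endpoints; (iii) the bags containing any fixed vertex form a subtree. All hold, so the decomposition is valid with width 2 − 1 = 1.

Yes; width 1.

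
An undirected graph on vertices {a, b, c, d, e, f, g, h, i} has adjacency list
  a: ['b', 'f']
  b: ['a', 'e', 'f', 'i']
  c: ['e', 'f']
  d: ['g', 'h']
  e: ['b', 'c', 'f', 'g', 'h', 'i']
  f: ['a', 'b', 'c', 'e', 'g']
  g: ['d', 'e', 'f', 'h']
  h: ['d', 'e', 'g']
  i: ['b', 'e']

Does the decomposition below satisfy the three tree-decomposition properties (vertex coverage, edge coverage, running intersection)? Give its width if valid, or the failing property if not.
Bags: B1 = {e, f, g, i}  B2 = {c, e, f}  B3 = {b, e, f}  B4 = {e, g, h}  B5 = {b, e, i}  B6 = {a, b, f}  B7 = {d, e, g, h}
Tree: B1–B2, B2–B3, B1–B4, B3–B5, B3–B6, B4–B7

A tree decomposition must satisfy three properties: every vertex lies in some bag; for every edge, both endpoints lie together in some bag; and for every vertex, the bags containing it form a connected subtree. Here bags containing vertex i are not connected in the tree, so the decomposition is invalid.

No — bags containing vertex i are not connected in the tree.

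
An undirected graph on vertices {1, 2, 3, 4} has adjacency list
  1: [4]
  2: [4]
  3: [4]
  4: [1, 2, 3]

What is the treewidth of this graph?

A width-1 tree decomposition is:
Bags: B1 = {3, 4}  B2 = {2, 4}  B3 = {1, 4}
Tree: B1–B2, B1–B3
Each bag holds 2 vertices, so the decomposition has width 1, which upper-bounds the treewidth. Since G has at least one edge (e.g. 3–4), it is not an edgeless graph, so tw(G) ≥ 1. The upper and lower bounds meet at 1, so that is the treewidth.

1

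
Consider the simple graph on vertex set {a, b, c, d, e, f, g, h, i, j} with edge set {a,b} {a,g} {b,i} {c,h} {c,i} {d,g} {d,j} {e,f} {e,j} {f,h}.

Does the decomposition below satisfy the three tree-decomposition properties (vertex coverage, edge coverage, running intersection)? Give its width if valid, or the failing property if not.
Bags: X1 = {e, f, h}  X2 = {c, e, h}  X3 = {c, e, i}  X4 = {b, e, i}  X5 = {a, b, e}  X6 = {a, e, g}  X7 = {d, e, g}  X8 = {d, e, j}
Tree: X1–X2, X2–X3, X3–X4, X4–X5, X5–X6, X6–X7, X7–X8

Yes; width 2.

Every vertex of G appears in some bag (union = {a, b, c, d, e, f, g, h, i, j}); every edge is covered by a bag; and for each vertex v the set of bags containing v is connected in the bag tree. The decomposition is therefore valid. The largest bag has 3 vertices, so the width is 2.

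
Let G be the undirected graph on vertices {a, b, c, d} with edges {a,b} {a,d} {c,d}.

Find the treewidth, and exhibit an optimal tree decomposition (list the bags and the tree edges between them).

Treewidth 1.
Bags: B1 = {c, d}  B2 = {a, d}  B3 = {a, b}
Tree: B1–B2, B2–B3

The largest bag has 2 vertices, giving width 1; this decomposition certifies tw(G) ≤ 1. G has an edge, so its treewidth is at least 1. The upper and lower bounds meet at 1, so that is the treewidth.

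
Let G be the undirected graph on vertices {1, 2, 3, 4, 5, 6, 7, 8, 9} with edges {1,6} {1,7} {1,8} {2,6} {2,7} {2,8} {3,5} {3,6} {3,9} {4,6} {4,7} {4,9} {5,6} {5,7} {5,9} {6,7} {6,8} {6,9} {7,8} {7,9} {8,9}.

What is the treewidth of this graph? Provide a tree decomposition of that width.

Each bag holds 4 vertices, so the decomposition has width 3, which upper-bounds the treewidth. Conversely, {3, 5, 6, 9} is a clique of size 4, and the vertices of any clique must share a bag in every tree decomposition; so some bag has ≥ 4 vertices and tw(G) ≥ 3. Therefore the treewidth is 3.

Treewidth 3.
One optimal decomposition is:
Bags: B1 = {6, 7, 8, 9}  B2 = {5, 6, 7, 9}  B3 = {4, 6, 7, 9}  B4 = {1, 6, 7, 8}  B5 = {2, 6, 7, 8}  B6 = {3, 5, 6, 9}
Tree: B1–B2, B2–B3, B1–B4, B1–B5, B2–B6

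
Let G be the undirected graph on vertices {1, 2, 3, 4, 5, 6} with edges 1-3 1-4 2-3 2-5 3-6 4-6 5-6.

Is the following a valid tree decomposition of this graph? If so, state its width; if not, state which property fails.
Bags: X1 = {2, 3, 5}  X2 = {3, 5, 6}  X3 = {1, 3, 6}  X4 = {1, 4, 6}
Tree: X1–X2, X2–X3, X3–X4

Checking the three conditions: (i) the bags cover all of {1, 2, 3, 4, 5, 6}; (ii) for each edge, some bag contains both endpoints; (iii) the bags containing any fixed vertex form a subtree. All hold, so the decomposition is valid with width 3 − 1 = 2.

Yes; width 2.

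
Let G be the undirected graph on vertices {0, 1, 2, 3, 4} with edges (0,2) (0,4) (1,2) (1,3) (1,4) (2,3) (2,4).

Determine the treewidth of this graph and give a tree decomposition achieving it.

Treewidth 2.
Bags: B1 = {0, 2, 4}  B2 = {1, 2, 4}  B3 = {1, 2, 3}
Tree: B1–B2, B2–B3

The largest bag has 3 vertices, giving width 2; this decomposition certifies tw(G) ≤ 2. For the lower bound, the 3 vertices {0, 2, 4} are pairwise adjacent, and any tree decomposition puts a clique entirely inside one bag — forcing width ≥ 2. Combining the bounds, tw(G) = 2.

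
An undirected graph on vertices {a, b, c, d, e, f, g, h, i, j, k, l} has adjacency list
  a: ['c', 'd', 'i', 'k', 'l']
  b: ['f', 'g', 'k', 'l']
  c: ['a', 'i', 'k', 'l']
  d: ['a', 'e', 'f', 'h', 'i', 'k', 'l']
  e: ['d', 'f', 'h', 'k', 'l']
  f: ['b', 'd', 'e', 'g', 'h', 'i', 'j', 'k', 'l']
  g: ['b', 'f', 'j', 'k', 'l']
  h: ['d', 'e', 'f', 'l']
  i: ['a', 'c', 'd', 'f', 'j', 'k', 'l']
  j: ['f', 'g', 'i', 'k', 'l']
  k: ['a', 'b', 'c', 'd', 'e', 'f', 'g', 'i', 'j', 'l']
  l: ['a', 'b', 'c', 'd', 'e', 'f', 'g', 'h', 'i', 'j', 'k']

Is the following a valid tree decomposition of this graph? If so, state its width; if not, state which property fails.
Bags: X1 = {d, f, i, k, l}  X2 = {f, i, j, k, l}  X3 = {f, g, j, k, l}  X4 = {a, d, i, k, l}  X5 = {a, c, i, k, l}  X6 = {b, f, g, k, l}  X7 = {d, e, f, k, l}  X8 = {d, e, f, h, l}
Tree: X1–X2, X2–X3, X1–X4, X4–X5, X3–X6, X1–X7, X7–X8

Every vertex of G appears in some bag (union = {a, b, c, d, e, f, g, h, i, j, k, l}); every edge is covered by a bag; and for each vertex v the set of bags containing v is connected in the bag tree. The decomposition is therefore valid. The largest bag has 5 vertices, so the width is 4.

Yes; width 4.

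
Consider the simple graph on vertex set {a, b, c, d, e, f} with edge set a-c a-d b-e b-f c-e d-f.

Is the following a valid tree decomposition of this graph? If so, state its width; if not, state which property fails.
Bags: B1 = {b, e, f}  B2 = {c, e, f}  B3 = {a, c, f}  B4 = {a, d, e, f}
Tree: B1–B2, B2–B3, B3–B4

A tree decomposition must satisfy three properties: every vertex lies in some bag; for every edge, both endpoints lie together in some bag; and for every vertex, the bags containing it form a connected subtree. Here bags containing vertex e are not connected in the tree, so the decomposition is invalid.

No — bags containing vertex e are not connected in the tree.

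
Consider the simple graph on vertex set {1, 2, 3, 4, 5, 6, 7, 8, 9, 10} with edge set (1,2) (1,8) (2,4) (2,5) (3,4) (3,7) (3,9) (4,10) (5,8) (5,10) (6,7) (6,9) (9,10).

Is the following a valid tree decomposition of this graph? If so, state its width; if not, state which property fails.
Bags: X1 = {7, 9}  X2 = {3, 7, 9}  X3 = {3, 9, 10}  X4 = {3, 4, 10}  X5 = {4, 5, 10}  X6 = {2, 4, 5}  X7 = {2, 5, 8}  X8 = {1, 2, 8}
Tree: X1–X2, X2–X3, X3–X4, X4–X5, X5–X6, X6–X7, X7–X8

A tree decomposition must satisfy three properties: every vertex lies in some bag; for every edge, both endpoints lie together in some bag; and for every vertex, the bags containing it form a connected subtree. Here vertex 6 appears in no bag, so the decomposition is invalid.

No — vertex 6 appears in no bag.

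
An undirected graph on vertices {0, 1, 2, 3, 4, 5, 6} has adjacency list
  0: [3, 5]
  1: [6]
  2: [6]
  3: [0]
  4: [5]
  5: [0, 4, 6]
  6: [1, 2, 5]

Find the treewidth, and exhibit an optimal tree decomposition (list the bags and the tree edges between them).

The largest bag has 2 vertices, giving width 1; this decomposition certifies tw(G) ≤ 1. Since G has at least one edge (e.g. 5–6), it is not an edgeless graph, so tw(G) ≥ 1. Combining the bounds, tw(G) = 1.

Treewidth 1.
One such decomposition:
Bags: B1 = {5, 6}  B2 = {0, 5}  B3 = {4, 5}  B4 = {1, 6}  B5 = {2, 6}  B6 = {0, 3}
Tree: B1–B2, B2–B3, B1–B4, B1–B5, B2–B6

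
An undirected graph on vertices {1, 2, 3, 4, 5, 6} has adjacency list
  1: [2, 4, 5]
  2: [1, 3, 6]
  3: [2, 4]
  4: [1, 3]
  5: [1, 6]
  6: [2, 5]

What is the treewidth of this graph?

2

A width-2 tree decomposition is:
Bags: B1 = {2, 3, 4}  B2 = {1, 2, 4}  B3 = {1, 2, 6}  B4 = {1, 5, 6}
Tree: B1–B2, B2–B3, B3–B4
Each bag holds 3 vertices, so the decomposition has width 2, which upper-bounds the treewidth. The edges 3–4–1–2–3 form a cycle, so G is not a tree and its treewidth is at least 2. The upper and lower bounds meet at 2, so that is the treewidth.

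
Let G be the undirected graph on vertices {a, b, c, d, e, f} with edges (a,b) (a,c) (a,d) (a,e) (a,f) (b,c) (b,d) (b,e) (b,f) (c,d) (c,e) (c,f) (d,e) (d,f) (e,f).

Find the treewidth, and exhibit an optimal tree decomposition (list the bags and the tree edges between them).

With just one bag of size 6, the width is 6 − 1 = 5, so tw(G) ≤ 5. For the lower bound, the 6 vertices {a, b, c, d, e, f} are pairwise adjacent, and any tree decomposition puts a clique entirely inside one bag — forcing width ≥ 5. Therefore the treewidth is 5.

Treewidth 5.
Bags: B1 = {a, b, c, d, e, f}
Tree: (single bag)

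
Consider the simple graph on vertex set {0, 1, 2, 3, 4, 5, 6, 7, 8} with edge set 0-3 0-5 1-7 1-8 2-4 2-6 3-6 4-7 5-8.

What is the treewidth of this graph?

A width-2 tree decomposition is:
Bags: B1 = {0, 3, 6}  B2 = {0, 5, 6}  B3 = {5, 6, 8}  B4 = {1, 6, 8}  B5 = {1, 6, 7}  B6 = {4, 6, 7}  B7 = {2, 4, 6}
Tree: B1–B2, B2–B3, B3–B4, B4–B5, B5–B6, B6–B7
The largest bag has 3 vertices, giving width 2; this decomposition certifies tw(G) ≤ 2. Since 6–3–0–5–8–1–7–4–2–6 is a cycle in G, G is not acyclic. Forests are exactly the graphs of treewidth ≤ 1, so tw(G) ≥ 2. Combining the bounds, tw(G) = 2.

2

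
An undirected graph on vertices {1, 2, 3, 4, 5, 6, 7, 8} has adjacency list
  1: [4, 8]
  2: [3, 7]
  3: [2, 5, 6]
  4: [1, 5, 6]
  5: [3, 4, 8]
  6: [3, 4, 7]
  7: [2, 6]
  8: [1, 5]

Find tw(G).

A width-2 tree decomposition is:
Bags: B1 = {2, 3, 7}  B2 = {3, 6, 7}  B3 = {3, 5, 6}  B4 = {4, 5, 6}  B5 = {4, 5, 8}  B6 = {1, 4, 8}
Tree: B1–B2, B2–B3, B3–B4, B4–B5, B5–B6
Each bag holds 3 vertices, so the decomposition has width 2, which upper-bounds the treewidth. The edges 2–7–6–3–2 form a cycle, so G is not a tree and its treewidth is at least 2. Therefore the treewidth is 2.

2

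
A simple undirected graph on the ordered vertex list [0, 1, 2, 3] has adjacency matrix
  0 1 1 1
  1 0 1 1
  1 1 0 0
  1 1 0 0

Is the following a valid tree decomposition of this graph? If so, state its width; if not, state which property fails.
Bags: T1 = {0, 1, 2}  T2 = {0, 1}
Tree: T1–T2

No — vertex 3 appears in no bag.

A tree decomposition must satisfy three properties: every vertex lies in some bag; for every edge, both endpoints lie together in some bag; and for every vertex, the bags containing it form a connected subtree. Here vertex 3 appears in no bag, so the decomposition is invalid.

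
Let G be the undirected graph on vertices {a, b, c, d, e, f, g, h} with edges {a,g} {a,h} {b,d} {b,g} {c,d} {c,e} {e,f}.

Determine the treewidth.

1

A width-1 tree decomposition is:
Bags: B1 = {a, h}  B2 = {a, g}  B3 = {b, g}  B4 = {b, d}  B5 = {c, d}  B6 = {c, e}  B7 = {e, f}
Tree: B1–B2, B2–B3, B3–B4, B4–B5, B5–B6, B6–B7
Each bag holds 2 vertices, so the decomposition has width 1, which upper-bounds the treewidth. Since G has at least one edge (e.g. h–a), it is not an edgeless graph, so tw(G) ≥ 1. Hence tw(G) = 1 exactly.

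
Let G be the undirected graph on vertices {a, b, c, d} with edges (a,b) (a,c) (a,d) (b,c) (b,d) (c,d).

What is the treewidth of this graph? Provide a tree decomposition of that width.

Treewidth 3.
One optimal decomposition is:
Bags: B1 = {a, b, c, d}
Tree: (single bag)

A single bag containing all 4 vertices is trivially a valid decomposition of width 3. For the lower bound, the 4 vertices {a, b, c, d} are pairwise adjacent, and any tree decomposition puts a clique entirely inside one bag — forcing width ≥ 3. Hence tw(G) = 3 exactly.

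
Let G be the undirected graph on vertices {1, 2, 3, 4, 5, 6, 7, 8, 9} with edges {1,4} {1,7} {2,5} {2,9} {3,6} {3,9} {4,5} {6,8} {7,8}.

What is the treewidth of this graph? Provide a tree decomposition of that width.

Treewidth 2.
One optimal decomposition is:
Bags: B1 = {2, 5, 9}  B2 = {4, 5, 9}  B3 = {1, 4, 9}  B4 = {1, 7, 9}  B5 = {7, 8, 9}  B6 = {6, 8, 9}  B7 = {3, 6, 9}
Tree: B1–B2, B2–B3, B3–B4, B4–B5, B5–B6, B6–B7

Every bag has size at most 3, so the width is 3 − 1 = 2 and tw(G) ≤ 2. For the lower bound, G contains the cycle 9–2–5–4–1–7–8–6–3–9, so G is not a forest; only forests have treewidth ≤ 1, hence tw(G) ≥ 2. Combining the bounds, tw(G) = 2.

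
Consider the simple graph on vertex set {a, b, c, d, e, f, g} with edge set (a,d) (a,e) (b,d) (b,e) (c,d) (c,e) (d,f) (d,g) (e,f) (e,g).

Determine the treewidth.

2

A width-2 tree decomposition is:
Bags: B1 = {b, d, e}  B2 = {c, d, e}  B3 = {d, e, g}  B4 = {a, d, e}  B5 = {d, e, f}
Tree: B1–B2, B2–B3, B3–B4, B4–B5
Every bag has size at most 3, so the width is 3 − 1 = 2 and tw(G) ≤ 2. The edges e–b–d–c–e form a cycle, so G is not a tree and its treewidth is at least 2. Hence tw(G) = 2 exactly.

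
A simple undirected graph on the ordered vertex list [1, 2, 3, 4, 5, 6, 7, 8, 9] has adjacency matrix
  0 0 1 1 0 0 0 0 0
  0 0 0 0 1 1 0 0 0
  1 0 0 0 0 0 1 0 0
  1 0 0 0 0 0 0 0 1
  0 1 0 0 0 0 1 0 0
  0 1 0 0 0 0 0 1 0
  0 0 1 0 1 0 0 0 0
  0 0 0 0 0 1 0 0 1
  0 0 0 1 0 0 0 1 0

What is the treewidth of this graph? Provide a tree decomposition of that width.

Each bag holds 3 vertices, so the decomposition has width 2, which upper-bounds the treewidth. For the lower bound, G contains the cycle 4–1–3–7–5–2–6–8–9–4, so G is not a forest; only forests have treewidth ≤ 1, hence tw(G) ≥ 2. Therefore the treewidth is 2.

Treewidth 2.
One optimal decomposition is:
Bags: B1 = {1, 3, 4}  B2 = {3, 4, 7}  B3 = {4, 5, 7}  B4 = {2, 4, 5}  B5 = {2, 4, 6}  B6 = {4, 6, 8}  B7 = {4, 8, 9}
Tree: B1–B2, B2–B3, B3–B4, B4–B5, B5–B6, B6–B7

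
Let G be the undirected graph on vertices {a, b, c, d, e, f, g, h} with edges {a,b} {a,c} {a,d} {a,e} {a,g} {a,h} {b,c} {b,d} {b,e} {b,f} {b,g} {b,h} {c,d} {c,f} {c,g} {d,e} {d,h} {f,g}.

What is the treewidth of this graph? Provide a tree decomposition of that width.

Treewidth 3.
Bags: B1 = {a, b, c, d}  B2 = {a, b, c, g}  B3 = {a, b, d, e}  B4 = {b, c, f, g}  B5 = {a, b, d, h}
Tree: B1–B2, B1–B3, B2–B4, B1–B5

The largest bag has 4 vertices, giving width 3; this decomposition certifies tw(G) ≤ 3. For the lower bound, the 4 vertices {a, b, d, e} are pairwise adjacent, and any tree decomposition puts a clique entirely inside one bag — forcing width ≥ 3. Hence tw(G) = 3 exactly.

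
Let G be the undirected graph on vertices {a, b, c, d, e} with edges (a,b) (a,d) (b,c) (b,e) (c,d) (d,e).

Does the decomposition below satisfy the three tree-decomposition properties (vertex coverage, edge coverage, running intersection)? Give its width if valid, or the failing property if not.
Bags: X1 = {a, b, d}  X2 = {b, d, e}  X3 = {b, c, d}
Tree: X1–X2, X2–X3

Checking the three conditions: (i) the bags cover all of {a, b, c, d, e}; (ii) for each edge, some bag contains both endpoints; (iii) the bags containing any fixed vertex form a subtree. All hold, so the decomposition is valid with width 3 − 1 = 2.

Yes; width 2.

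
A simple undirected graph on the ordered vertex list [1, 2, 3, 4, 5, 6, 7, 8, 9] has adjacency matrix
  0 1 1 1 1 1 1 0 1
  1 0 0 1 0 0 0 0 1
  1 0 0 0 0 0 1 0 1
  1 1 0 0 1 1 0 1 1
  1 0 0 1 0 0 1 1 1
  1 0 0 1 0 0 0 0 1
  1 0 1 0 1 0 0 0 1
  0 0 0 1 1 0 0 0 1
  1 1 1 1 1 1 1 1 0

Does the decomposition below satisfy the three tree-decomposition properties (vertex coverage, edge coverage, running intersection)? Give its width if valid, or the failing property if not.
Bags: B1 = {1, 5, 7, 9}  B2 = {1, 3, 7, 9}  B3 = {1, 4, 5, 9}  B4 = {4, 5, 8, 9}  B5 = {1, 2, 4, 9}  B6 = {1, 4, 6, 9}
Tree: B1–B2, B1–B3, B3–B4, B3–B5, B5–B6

Every vertex of G appears in some bag (union = {1, 2, 3, 4, 5, 6, 7, 8, 9}); every edge is covered by a bag; and for each vertex v the set of bags containing v is connected in the bag tree. The decomposition is therefore valid. The largest bag has 4 vertices, so the width is 3.

Yes; width 3.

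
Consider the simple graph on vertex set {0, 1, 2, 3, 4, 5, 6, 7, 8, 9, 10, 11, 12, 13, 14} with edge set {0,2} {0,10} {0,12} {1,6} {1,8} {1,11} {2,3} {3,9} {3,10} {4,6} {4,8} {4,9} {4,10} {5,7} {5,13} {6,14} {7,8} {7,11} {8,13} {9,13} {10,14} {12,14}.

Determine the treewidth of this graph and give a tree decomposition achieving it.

Treewidth 3.
One optimal decomposition is:
Bags: B1 = {1, 5, 7, 11}  B2 = {1, 5, 7, 8}  B3 = {1, 5, 8, 13}  B4 = {1, 6, 8, 13}  B5 = {4, 6, 8, 13}  B6 = {4, 6, 9, 13}  B7 = {4, 6, 9, 14}  B8 = {4, 9, 10, 14}  B9 = {3, 9, 10, 14}  B10 = {3, 10, 12, 14}  B11 = {0, 3, 10, 12}  B12 = {0, 2, 3, 12}
Tree: B1–B2, B2–B3, B3–B4, B4–B5, B5–B6, B6–B7, B7–B8, B8–B9, B9–B10, B10–B11, B11–B12

Each bag holds 4 vertices, so the decomposition has width 3, which upper-bounds the treewidth. For the lower bound: the 4 vertex sets {5,7,11}, {1}, {8}, {4,6,9,13} are disjoint, each induces a connected subgraph, and every pair is joined by at least one edge of G. Contracting each set to a single vertex therefore yields K_{4} as a minor, and since treewidth is minor-monotone, tw(G) ≥ tw(K_{4}) = 3. The upper and lower bounds meet at 3, so that is the treewidth.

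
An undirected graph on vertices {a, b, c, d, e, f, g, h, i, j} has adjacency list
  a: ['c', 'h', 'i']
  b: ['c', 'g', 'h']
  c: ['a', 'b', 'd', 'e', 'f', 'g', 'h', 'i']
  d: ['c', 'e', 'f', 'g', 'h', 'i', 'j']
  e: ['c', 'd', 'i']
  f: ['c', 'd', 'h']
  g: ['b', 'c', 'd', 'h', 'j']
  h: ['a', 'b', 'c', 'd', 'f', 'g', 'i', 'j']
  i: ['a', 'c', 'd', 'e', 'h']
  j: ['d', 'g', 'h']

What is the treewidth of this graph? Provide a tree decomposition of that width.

Each bag holds 4 vertices, so the decomposition has width 3, which upper-bounds the treewidth. Conversely, {c, d, e, i} is a clique of size 4, and the vertices of any clique must share a bag in every tree decomposition; so some bag has ≥ 4 vertices and tw(G) ≥ 3. Combining the bounds, tw(G) = 3.

Treewidth 3.
Bags: B1 = {c, d, h, i}  B2 = {a, c, h, i}  B3 = {c, d, g, h}  B4 = {c, d, e, i}  B5 = {d, g, h, j}  B6 = {b, c, g, h}  B7 = {c, d, f, h}
Tree: B1–B2, B1–B3, B1–B4, B3–B5, B3–B6, B3–B7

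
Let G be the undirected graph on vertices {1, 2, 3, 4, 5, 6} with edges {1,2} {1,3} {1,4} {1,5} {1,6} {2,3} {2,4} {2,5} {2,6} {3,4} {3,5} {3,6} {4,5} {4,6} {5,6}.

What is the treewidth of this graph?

5

A width-5 tree decomposition is:
Bags: B1 = {1, 2, 3, 4, 5, 6}
Tree: (single bag)
With just one bag of size 6, the width is 6 − 1 = 5, so tw(G) ≤ 5. For the lower bound, the 6 vertices {1, 2, 3, 4, 5, 6} are pairwise adjacent, and any tree decomposition puts a clique entirely inside one bag — forcing width ≥ 5. Combining the bounds, tw(G) = 5.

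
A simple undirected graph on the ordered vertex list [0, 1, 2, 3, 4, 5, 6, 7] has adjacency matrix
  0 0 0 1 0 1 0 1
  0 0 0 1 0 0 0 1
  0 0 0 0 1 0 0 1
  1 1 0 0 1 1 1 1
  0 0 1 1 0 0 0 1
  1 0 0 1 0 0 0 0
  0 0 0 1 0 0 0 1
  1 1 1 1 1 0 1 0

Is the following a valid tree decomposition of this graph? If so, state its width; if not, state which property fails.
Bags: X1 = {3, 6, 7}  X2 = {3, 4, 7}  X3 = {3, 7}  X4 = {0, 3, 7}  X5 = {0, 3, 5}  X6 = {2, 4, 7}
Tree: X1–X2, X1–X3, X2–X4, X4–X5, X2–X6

A tree decomposition must satisfy three properties: every vertex lies in some bag; for every edge, both endpoints lie together in some bag; and for every vertex, the bags containing it form a connected subtree. Here vertex 1 appears in no bag, so the decomposition is invalid.

No — vertex 1 appears in no bag.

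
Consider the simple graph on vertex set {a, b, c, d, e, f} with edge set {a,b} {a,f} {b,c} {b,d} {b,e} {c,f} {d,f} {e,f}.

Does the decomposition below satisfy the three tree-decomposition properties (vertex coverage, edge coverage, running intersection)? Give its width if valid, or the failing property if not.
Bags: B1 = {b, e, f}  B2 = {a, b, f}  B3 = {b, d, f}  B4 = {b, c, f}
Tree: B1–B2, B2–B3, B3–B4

Checking the three conditions: (i) the bags cover all of {a, b, c, d, e, f}; (ii) for each edge, some bag contains both endpoints; (iii) the bags containing any fixed vertex form a subtree. All hold, so the decomposition is valid with width 3 − 1 = 2.

Yes; width 2.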